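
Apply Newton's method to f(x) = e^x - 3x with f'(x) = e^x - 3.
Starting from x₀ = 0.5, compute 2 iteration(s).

f(x) = e^x - 3x
f'(x) = e^x - 3
x₀ = 0.5

Newton-Raphson formula: x_{n+1} = x_n - f(x_n)/f'(x_n)

Iteration 1:
  f(0.500000) = 0.148721
  f'(0.500000) = -1.351279
  x_1 = 0.500000 - 0.148721/(-1.351279) = 0.610060
Iteration 2:
  f(0.610060) = 0.010362
  f'(0.610060) = -1.159459
  x_2 = 0.610060 - 0.010362/(-1.159459) = 0.618997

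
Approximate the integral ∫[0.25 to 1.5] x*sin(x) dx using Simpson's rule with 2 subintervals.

f(x) = x*sin(x)
a = 0.25, b = 1.5, n = 2
h = (b - a)/n = 0.625000

Simpson's rule: (h/3)[f(x₀) + 4f(x₁) + 2f(x₂) + ... + f(xₙ)]

x_0 = 0.2500, f(x_0) = 0.061851, coefficient = 1
x_1 = 0.8750, f(x_1) = 0.671601, coefficient = 4
x_2 = 1.5000, f(x_2) = 1.496242, coefficient = 1

I ≈ (0.625000/3) × 4.244496 = 0.884270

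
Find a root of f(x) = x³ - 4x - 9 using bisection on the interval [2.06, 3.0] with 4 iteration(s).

f(x) = x³ - 4x - 9
Initial interval: [2.06, 3.0]

Iteration 1:
  c_1 = (2.060000 + 3.000000)/2 = 2.530000
  f(c_1) = f(2.530000) = -2.925723
  f(a) × f(c) ≥ 0, new interval: [2.530000, 3.000000]
Iteration 2:
  c_2 = (2.530000 + 3.000000)/2 = 2.765000
  f(c_2) = f(2.765000) = 1.079047
  f(a) × f(c) < 0, new interval: [2.530000, 2.765000]
Iteration 3:
  c_3 = (2.530000 + 2.765000)/2 = 2.647500
  f(c_3) = f(2.647500) = -1.032994
  f(a) × f(c) ≥ 0, new interval: [2.647500, 2.765000]
Iteration 4:
  c_4 = (2.647500 + 2.765000)/2 = 2.706250
  f(c_4) = f(2.706250) = -0.004996
  f(a) × f(c) ≥ 0, new interval: [2.706250, 2.765000]

After 4 iteration(s), the approximation is c_4 = 2.706250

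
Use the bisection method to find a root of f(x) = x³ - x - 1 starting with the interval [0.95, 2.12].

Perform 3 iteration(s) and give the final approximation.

f(x) = x³ - x - 1
Initial interval: [0.95, 2.12]

Iteration 1:
  c_1 = (0.950000 + 2.120000)/2 = 1.535000
  f(c_1) = f(1.535000) = 1.081805
  f(a) × f(c) < 0, new interval: [0.950000, 1.535000]
Iteration 2:
  c_2 = (0.950000 + 1.535000)/2 = 1.242500
  f(c_2) = f(1.242500) = -0.324321
  f(a) × f(c) ≥ 0, new interval: [1.242500, 1.535000]
Iteration 3:
  c_3 = (1.242500 + 1.535000)/2 = 1.388750
  f(c_3) = f(1.388750) = 0.289630
  f(a) × f(c) < 0, new interval: [1.242500, 1.388750]

After 3 iteration(s), the approximation is c_3 = 1.388750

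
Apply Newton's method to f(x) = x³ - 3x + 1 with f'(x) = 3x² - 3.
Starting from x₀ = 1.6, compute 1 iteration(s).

f(x) = x³ - 3x + 1
f'(x) = 3x² - 3
x₀ = 1.6

Newton-Raphson formula: x_{n+1} = x_n - f(x_n)/f'(x_n)

Iteration 1:
  f(1.600000) = 0.296000
  f'(1.600000) = 4.680000
  x_1 = 1.600000 - 0.296000/4.680000 = 1.536752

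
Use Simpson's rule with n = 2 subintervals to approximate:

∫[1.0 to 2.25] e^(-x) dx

f(x) = e^(-x)
a = 1.0, b = 2.25, n = 2
h = (b - a)/n = 0.625000

Simpson's rule: (h/3)[f(x₀) + 4f(x₁) + 2f(x₂) + ... + f(xₙ)]

x_0 = 1.0000, f(x_0) = 0.367879, coefficient = 1
x_1 = 1.6250, f(x_1) = 0.196912, coefficient = 4
x_2 = 2.2500, f(x_2) = 0.105399, coefficient = 1

I ≈ (0.625000/3) × 1.260925 = 0.262693
Exact value: 0.262480
Error: 0.000213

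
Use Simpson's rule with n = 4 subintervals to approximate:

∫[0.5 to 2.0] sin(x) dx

f(x) = sin(x)
a = 0.5, b = 2.0, n = 4
h = (b - a)/n = 0.375000

Simpson's rule: (h/3)[f(x₀) + 4f(x₁) + 2f(x₂) + ... + f(xₙ)]

x_0 = 0.5000, f(x_0) = 0.479426, coefficient = 1
x_1 = 0.8750, f(x_1) = 0.767544, coefficient = 4
x_2 = 1.2500, f(x_2) = 0.948985, coefficient = 2
x_3 = 1.6250, f(x_3) = 0.998531, coefficient = 4
x_4 = 2.0000, f(x_4) = 0.909297, coefficient = 1

I ≈ (0.375000/3) × 10.350992 = 1.293874
Exact value: 1.293729
Error: 0.000145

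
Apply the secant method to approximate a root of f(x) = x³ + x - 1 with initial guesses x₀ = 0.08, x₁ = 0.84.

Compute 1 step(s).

f(x) = x³ + x - 1
x₀ = 0.08, x₁ = 0.84

Secant formula: x_{n+1} = x_n - f(x_n)(x_n - x_{n-1})/(f(x_n) - f(x_{n-1}))

Iteration 1:
  f(0.080000) = -0.919488
  f(0.840000) = 0.432704
  x_2 = 0.840000 - 0.432704×(0.840000 - 0.080000)/(0.432704 - (-0.919488))
       = 0.596799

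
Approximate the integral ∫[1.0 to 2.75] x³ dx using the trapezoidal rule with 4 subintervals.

f(x) = x³
a = 1.0, b = 2.75, n = 4
h = (b - a)/n = 0.437500

Trapezoidal rule: (h/2)[f(x₀) + 2f(x₁) + 2f(x₂) + ... + f(xₙ)]

x_0 = 1.0000, f(x_0) = 1.000000, coefficient = 1
x_1 = 1.4375, f(x_1) = 2.970459, coefficient = 2
x_2 = 1.8750, f(x_2) = 6.591797, coefficient = 2
x_3 = 2.3125, f(x_3) = 12.366455, coefficient = 2
x_4 = 2.7500, f(x_4) = 20.796875, coefficient = 1

I ≈ (0.437500/2) × 65.654297 = 14.361877
Exact value: 14.047852
Error: 0.314026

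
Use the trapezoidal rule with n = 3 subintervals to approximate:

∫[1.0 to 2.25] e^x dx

f(x) = e^x
a = 1.0, b = 2.25, n = 3
h = (b - a)/n = 0.416667

Trapezoidal rule: (h/2)[f(x₀) + 2f(x₁) + 2f(x₂) + ... + f(xₙ)]

x_0 = 1.0000, f(x_0) = 2.718282, coefficient = 1
x_1 = 1.4167, f(x_1) = 4.123353, coefficient = 2
x_2 = 1.8333, f(x_2) = 6.254701, coefficient = 2
x_3 = 2.2500, f(x_3) = 9.487736, coefficient = 1

I ≈ (0.416667/2) × 32.962126 = 6.867109
Exact value: 6.769454
Error: 0.097655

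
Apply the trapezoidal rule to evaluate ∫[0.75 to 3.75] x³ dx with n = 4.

f(x) = x³
a = 0.75, b = 3.75, n = 4
h = (b - a)/n = 0.750000

Trapezoidal rule: (h/2)[f(x₀) + 2f(x₁) + 2f(x₂) + ... + f(xₙ)]

x_0 = 0.7500, f(x_0) = 0.421875, coefficient = 1
x_1 = 1.5000, f(x_1) = 3.375000, coefficient = 2
x_2 = 2.2500, f(x_2) = 11.390625, coefficient = 2
x_3 = 3.0000, f(x_3) = 27.000000, coefficient = 2
x_4 = 3.7500, f(x_4) = 52.734375, coefficient = 1

I ≈ (0.750000/2) × 136.687500 = 51.257812
Exact value: 49.359375
Error: 1.898438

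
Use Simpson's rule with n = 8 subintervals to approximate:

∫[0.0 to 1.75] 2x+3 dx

f(x) = 2x+3
a = 0.0, b = 1.75, n = 8
h = (b - a)/n = 0.218750

Simpson's rule: (h/3)[f(x₀) + 4f(x₁) + 2f(x₂) + ... + f(xₙ)]

x_0 = 0.0000, f(x_0) = 3.000000, coefficient = 1
x_1 = 0.2188, f(x_1) = 3.437500, coefficient = 4
x_2 = 0.4375, f(x_2) = 3.875000, coefficient = 2
x_3 = 0.6562, f(x_3) = 4.312500, coefficient = 4
x_4 = 0.8750, f(x_4) = 4.750000, coefficient = 2
x_5 = 1.0938, f(x_5) = 5.187500, coefficient = 4
x_6 = 1.3125, f(x_6) = 5.625000, coefficient = 2
x_7 = 1.5312, f(x_7) = 6.062500, coefficient = 4
x_8 = 1.7500, f(x_8) = 6.500000, coefficient = 1

I ≈ (0.218750/3) × 114.000000 = 8.312500
Exact value: 8.312500
Error: 0.000000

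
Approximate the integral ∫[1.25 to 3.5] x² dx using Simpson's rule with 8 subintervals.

f(x) = x²
a = 1.25, b = 3.5, n = 8
h = (b - a)/n = 0.281250

Simpson's rule: (h/3)[f(x₀) + 4f(x₁) + 2f(x₂) + ... + f(xₙ)]

x_0 = 1.2500, f(x_0) = 1.562500, coefficient = 1
x_1 = 1.5312, f(x_1) = 2.344727, coefficient = 4
x_2 = 1.8125, f(x_2) = 3.285156, coefficient = 2
x_3 = 2.0938, f(x_3) = 4.383789, coefficient = 4
x_4 = 2.3750, f(x_4) = 5.640625, coefficient = 2
x_5 = 2.6562, f(x_5) = 7.055664, coefficient = 4
x_6 = 2.9375, f(x_6) = 8.628906, coefficient = 2
x_7 = 3.2188, f(x_7) = 10.360352, coefficient = 4
x_8 = 3.5000, f(x_8) = 12.250000, coefficient = 1

I ≈ (0.281250/3) × 145.500000 = 13.640625
Exact value: 13.640625
Error: 0.000000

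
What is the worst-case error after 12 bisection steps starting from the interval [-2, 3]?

Bisection error bound: |error| ≤ (b-a)/2^n
|error| ≤ (3 - (-2))/2^12 = 5/2^12
|error| ≤ 0.0012207031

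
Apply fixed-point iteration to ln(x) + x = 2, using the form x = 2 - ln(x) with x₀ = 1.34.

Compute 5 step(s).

Equation: ln(x) + x = 2
Fixed-point form: x = 2 - ln(x)
x₀ = 1.34

x_1 = g(1.340000) = 1.707330
x_2 = g(1.707330) = 1.465069
x_3 = g(1.465069) = 1.618098
x_4 = g(1.618098) = 1.518749
x_5 = g(1.518749) = 1.582113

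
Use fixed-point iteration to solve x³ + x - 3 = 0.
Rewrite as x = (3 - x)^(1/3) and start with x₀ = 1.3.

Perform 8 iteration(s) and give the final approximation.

Equation: x³ + x - 3 = 0
Fixed-point form: x = (3 - x)^(1/3)
x₀ = 1.3

x_1 = g(1.300000) = 1.193483
x_2 = g(1.193483) = 1.217907
x_3 = g(1.217907) = 1.212393
x_4 = g(1.212393) = 1.213642
x_5 = g(1.213642) = 1.213359
x_6 = g(1.213359) = 1.213423
x_7 = g(1.213423) = 1.213409
x_8 = g(1.213409) = 1.213412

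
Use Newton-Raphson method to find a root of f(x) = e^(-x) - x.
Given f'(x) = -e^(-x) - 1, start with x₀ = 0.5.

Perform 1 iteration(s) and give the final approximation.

f(x) = e^(-x) - x
f'(x) = -e^(-x) - 1
x₀ = 0.5

Newton-Raphson formula: x_{n+1} = x_n - f(x_n)/f'(x_n)

Iteration 1:
  f(0.500000) = 0.106531
  f'(0.500000) = -1.606531
  x_1 = 0.500000 - 0.106531/(-1.606531) = 0.566311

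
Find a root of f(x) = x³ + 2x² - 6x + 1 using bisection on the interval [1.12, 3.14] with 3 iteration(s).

f(x) = x³ + 2x² - 6x + 1
Initial interval: [1.12, 3.14]

Iteration 1:
  c_1 = (1.120000 + 3.140000)/2 = 2.130000
  f(c_1) = f(2.130000) = 6.957397
  f(a) × f(c) < 0, new interval: [1.120000, 2.130000]
Iteration 2:
  c_2 = (1.120000 + 2.130000)/2 = 1.625000
  f(c_2) = f(1.625000) = 0.822266
  f(a) × f(c) < 0, new interval: [1.120000, 1.625000]
Iteration 3:
  c_3 = (1.120000 + 1.625000)/2 = 1.372500
  f(c_3) = f(1.372500) = -0.882032
  f(a) × f(c) ≥ 0, new interval: [1.372500, 1.625000]

After 3 iteration(s), the approximation is c_3 = 1.372500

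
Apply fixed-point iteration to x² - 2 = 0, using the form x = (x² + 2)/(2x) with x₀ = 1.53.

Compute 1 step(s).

Equation: x² - 2 = 0
Fixed-point form: x = (x² + 2)/(2x)
x₀ = 1.53

x_1 = g(1.530000) = 1.418595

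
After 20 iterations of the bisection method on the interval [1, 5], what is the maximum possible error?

Bisection error bound: |error| ≤ (b-a)/2^n
|error| ≤ (5 - 1)/2^20 = 4/2^20
|error| ≤ 0.0000038147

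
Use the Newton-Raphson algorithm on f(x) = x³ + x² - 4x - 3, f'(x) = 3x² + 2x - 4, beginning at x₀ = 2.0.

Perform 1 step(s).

f(x) = x³ + x² - 4x - 3
f'(x) = 3x² + 2x - 4
x₀ = 2.0

Newton-Raphson formula: x_{n+1} = x_n - f(x_n)/f'(x_n)

Iteration 1:
  f(2.000000) = 1.000000
  f'(2.000000) = 12.000000
  x_1 = 2.000000 - 1.000000/12.000000 = 1.916667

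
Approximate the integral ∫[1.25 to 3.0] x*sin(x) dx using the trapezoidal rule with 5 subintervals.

f(x) = x*sin(x)
a = 1.25, b = 3.0, n = 5
h = (b - a)/n = 0.350000

Trapezoidal rule: (h/2)[f(x₀) + 2f(x₁) + 2f(x₂) + ... + f(xₙ)]

x_0 = 1.2500, f(x_0) = 1.186231, coefficient = 1
x_1 = 1.6000, f(x_1) = 1.599318, coefficient = 2
x_2 = 1.9500, f(x_2) = 1.811471, coefficient = 2
x_3 = 2.3000, f(x_3) = 1.715122, coefficient = 2
x_4 = 2.6500, f(x_4) = 1.250881, coefficient = 2
x_5 = 3.0000, f(x_5) = 0.423360, coefficient = 1

I ≈ (0.350000/2) × 14.363175 = 2.513556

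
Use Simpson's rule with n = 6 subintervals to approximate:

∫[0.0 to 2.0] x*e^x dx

f(x) = x*e^x
a = 0.0, b = 2.0, n = 6
h = (b - a)/n = 0.333333

Simpson's rule: (h/3)[f(x₀) + 4f(x₁) + 2f(x₂) + ... + f(xₙ)]

x_0 = 0.0000, f(x_0) = 0.000000, coefficient = 1
x_1 = 0.3333, f(x_1) = 0.465204, coefficient = 4
x_2 = 0.6667, f(x_2) = 1.298489, coefficient = 2
x_3 = 1.0000, f(x_3) = 2.718282, coefficient = 4
x_4 = 1.3333, f(x_4) = 5.058224, coefficient = 2
x_5 = 1.6667, f(x_5) = 8.824150, coefficient = 4
x_6 = 2.0000, f(x_6) = 14.778112, coefficient = 1

I ≈ (0.333333/3) × 75.522083 = 8.391343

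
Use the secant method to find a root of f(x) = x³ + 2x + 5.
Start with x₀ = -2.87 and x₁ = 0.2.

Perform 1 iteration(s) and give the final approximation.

f(x) = x³ + 2x + 5
x₀ = -2.87, x₁ = 0.2

Secant formula: x_{n+1} = x_n - f(x_n)(x_n - x_{n-1})/(f(x_n) - f(x_{n-1}))

Iteration 1:
  f(-2.870000) = -24.379903
  f(0.200000) = 5.408000
  x_2 = 0.200000 - 5.408000×(0.200000 - (-2.870000))/(5.408000 - (-24.379903))
       = -0.357359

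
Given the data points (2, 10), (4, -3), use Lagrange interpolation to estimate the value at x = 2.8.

Lagrange interpolation formula:
P(x) = Σ yᵢ × Lᵢ(x)
where Lᵢ(x) = Π_{j≠i} (x - xⱼ)/(xᵢ - xⱼ)

L_0(2.8) = (2.8 - 4)/(2 - 4) = 0.600000
L_1(2.8) = (2.8 - 2)/(4 - 2) = 0.400000

P(2.8) = 10×L_0(2.8) + (-3)×L_1(2.8)
P(2.8) = 4.800000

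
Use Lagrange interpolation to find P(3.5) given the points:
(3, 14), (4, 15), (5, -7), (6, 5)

Lagrange interpolation formula:
P(x) = Σ yᵢ × Lᵢ(x)
where Lᵢ(x) = Π_{j≠i} (x - xⱼ)/(xᵢ - xⱼ)

L_0(3.5) = (3.5 - 4)/(3 - 4) × (3.5 - 5)/(3 - 5) × (3.5 - 6)/(3 - 6) = 0.312500
L_1(3.5) = (3.5 - 3)/(4 - 3) × (3.5 - 5)/(4 - 5) × (3.5 - 6)/(4 - 6) = 0.937500
L_2(3.5) = (3.5 - 3)/(5 - 3) × (3.5 - 4)/(5 - 4) × (3.5 - 6)/(5 - 6) = -0.312500
L_3(3.5) = (3.5 - 3)/(6 - 3) × (3.5 - 4)/(6 - 4) × (3.5 - 5)/(6 - 5) = 0.062500

P(3.5) = 14×L_0(3.5) + 15×L_1(3.5) + (-7)×L_2(3.5) + 5×L_3(3.5)
P(3.5) = 20.937500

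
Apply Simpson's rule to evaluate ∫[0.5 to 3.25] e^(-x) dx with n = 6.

f(x) = e^(-x)
a = 0.5, b = 3.25, n = 6
h = (b - a)/n = 0.458333

Simpson's rule: (h/3)[f(x₀) + 4f(x₁) + 2f(x₂) + ... + f(xₙ)]

x_0 = 0.5000, f(x_0) = 0.606531, coefficient = 1
x_1 = 0.9583, f(x_1) = 0.383532, coefficient = 4
x_2 = 1.4167, f(x_2) = 0.242521, coefficient = 2
x_3 = 1.8750, f(x_3) = 0.153355, coefficient = 4
x_4 = 2.3333, f(x_4) = 0.096972, coefficient = 2
x_5 = 2.7917, f(x_5) = 0.061319, coefficient = 4
x_6 = 3.2500, f(x_6) = 0.038774, coefficient = 1

I ≈ (0.458333/3) × 3.717113 = 0.567892
Exact value: 0.567756
Error: 0.000136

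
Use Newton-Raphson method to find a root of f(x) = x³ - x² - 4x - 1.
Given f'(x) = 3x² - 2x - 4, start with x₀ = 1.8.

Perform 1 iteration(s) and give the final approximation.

f(x) = x³ - x² - 4x - 1
f'(x) = 3x² - 2x - 4
x₀ = 1.8

Newton-Raphson formula: x_{n+1} = x_n - f(x_n)/f'(x_n)

Iteration 1:
  f(1.800000) = -5.608000
  f'(1.800000) = 2.120000
  x_1 = 1.800000 - (-5.608000)/2.120000 = 4.445283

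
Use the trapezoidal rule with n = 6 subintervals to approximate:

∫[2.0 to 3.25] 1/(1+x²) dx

f(x) = 1/(1+x²)
a = 2.0, b = 3.25, n = 6
h = (b - a)/n = 0.208333

Trapezoidal rule: (h/2)[f(x₀) + 2f(x₁) + 2f(x₂) + ... + f(xₙ)]

x_0 = 2.0000, f(x_0) = 0.200000, coefficient = 1
x_1 = 2.2083, f(x_1) = 0.170162, coefficient = 2
x_2 = 2.4167, f(x_2) = 0.146193, coefficient = 2
x_3 = 2.6250, f(x_3) = 0.126733, coefficient = 2
x_4 = 2.8333, f(x_4) = 0.110769, coefficient = 2
x_5 = 3.0417, f(x_5) = 0.097544, coefficient = 2
x_6 = 3.2500, f(x_6) = 0.086486, coefficient = 1

I ≈ (0.208333/2) × 1.589290 = 0.165551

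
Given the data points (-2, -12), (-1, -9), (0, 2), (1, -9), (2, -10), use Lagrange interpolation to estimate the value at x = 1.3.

Lagrange interpolation formula:
P(x) = Σ yᵢ × Lᵢ(x)
where Lᵢ(x) = Π_{j≠i} (x - xⱼ)/(xᵢ - xⱼ)

L_0(1.3) = (1.3 - (-1))/(-2 - (-1)) × (1.3 - 0)/(-2 - 0) × (1.3 - 1)/(-2 - 1) × (1.3 - 2)/(-2 - 2) = -0.026163
L_1(1.3) = (1.3 - (-2))/(-1 - (-2)) × (1.3 - 0)/(-1 - 0) × (1.3 - 1)/(-1 - 1) × (1.3 - 2)/(-1 - 2) = 0.150150
L_2(1.3) = (1.3 - (-2))/(0 - (-2)) × (1.3 - (-1))/(0 - (-1)) × (1.3 - 1)/(0 - 1) × (1.3 - 2)/(0 - 2) = -0.398475
L_3(1.3) = (1.3 - (-2))/(1 - (-2)) × (1.3 - (-1))/(1 - (-1)) × (1.3 - 0)/(1 - 0) × (1.3 - 2)/(1 - 2) = 1.151150
L_4(1.3) = (1.3 - (-2))/(2 - (-2)) × (1.3 - (-1))/(2 - (-1)) × (1.3 - 0)/(2 - 0) × (1.3 - 1)/(2 - 1) = 0.123338

P(1.3) = (-12)×L_0(1.3) + (-9)×L_1(1.3) + 2×L_2(1.3) + (-9)×L_3(1.3) + (-10)×L_4(1.3)
P(1.3) = -13.428075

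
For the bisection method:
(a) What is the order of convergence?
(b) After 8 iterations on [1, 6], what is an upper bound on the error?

(a) Bisection has linear (order 1) convergence; the error is halved each step.

(b) Error bound = (b-a)/2^n = (6 - 1)/2^{8}
    = 5/2^{8}

(a) 1 (linear); (b) error ≤ 1.95e-02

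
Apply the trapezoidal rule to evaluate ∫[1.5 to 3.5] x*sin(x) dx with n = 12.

f(x) = x*sin(x)
a = 1.5, b = 3.5, n = 12
h = (b - a)/n = 0.166667

Trapezoidal rule: (h/2)[f(x₀) + 2f(x₁) + 2f(x₂) + ... + f(xₙ)]

x_0 = 1.5000, f(x_0) = 1.496242, coefficient = 1
x_1 = 1.6667, f(x_1) = 1.659013, coefficient = 2
x_2 = 1.8333, f(x_2) = 1.770514, coefficient = 2
x_3 = 2.0000, f(x_3) = 1.818595, coefficient = 2
x_4 = 2.1667, f(x_4) = 1.793264, coefficient = 2
x_5 = 2.3333, f(x_5) = 1.687200, coefficient = 2
x_6 = 2.5000, f(x_6) = 1.496180, coefficient = 2
x_7 = 2.6667, f(x_7) = 1.219394, coefficient = 2
x_8 = 2.8333, f(x_8) = 0.859635, coefficient = 2
x_9 = 3.0000, f(x_9) = 0.423360, coefficient = 2
x_10 = 3.1667, f(x_10) = -0.079393, coefficient = 2
x_11 = 3.3333, f(x_11) = -0.635227, coefficient = 2
x_12 = 3.5000, f(x_12) = -1.227741, coefficient = 1

I ≈ (0.166667/2) × 24.293572 = 2.024464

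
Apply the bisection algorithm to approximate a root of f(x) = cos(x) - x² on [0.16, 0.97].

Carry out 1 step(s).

f(x) = cos(x) - x²
Initial interval: [0.16, 0.97]

Iteration 1:
  c_1 = (0.160000 + 0.970000)/2 = 0.565000
  f(c_1) = f(0.565000) = 0.525364
  f(a) × f(c) ≥ 0, new interval: [0.565000, 0.970000]

After 1 iteration(s), the approximation is c_1 = 0.565000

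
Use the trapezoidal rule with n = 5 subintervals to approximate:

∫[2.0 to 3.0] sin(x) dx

f(x) = sin(x)
a = 2.0, b = 3.0, n = 5
h = (b - a)/n = 0.200000

Trapezoidal rule: (h/2)[f(x₀) + 2f(x₁) + 2f(x₂) + ... + f(xₙ)]

x_0 = 2.0000, f(x_0) = 0.909297, coefficient = 1
x_1 = 2.2000, f(x_1) = 0.808496, coefficient = 2
x_2 = 2.4000, f(x_2) = 0.675463, coefficient = 2
x_3 = 2.6000, f(x_3) = 0.515501, coefficient = 2
x_4 = 2.8000, f(x_4) = 0.334988, coefficient = 2
x_5 = 3.0000, f(x_5) = 0.141120, coefficient = 1

I ≈ (0.200000/2) × 5.719316 = 0.571932
Exact value: 0.573846
Error: 0.001914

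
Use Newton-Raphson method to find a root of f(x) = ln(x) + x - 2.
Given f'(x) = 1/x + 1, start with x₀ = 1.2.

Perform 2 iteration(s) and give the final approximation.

f(x) = ln(x) + x - 2
f'(x) = 1/x + 1
x₀ = 1.2

Newton-Raphson formula: x_{n+1} = x_n - f(x_n)/f'(x_n)

Iteration 1:
  f(1.200000) = -0.617678
  f'(1.200000) = 1.833333
  x_1 = 1.200000 - (-0.617678)/1.833333 = 1.536916
Iteration 2:
  f(1.536916) = -0.033307
  f'(1.536916) = 1.650654
  x_2 = 1.536916 - (-0.033307)/1.650654 = 1.557094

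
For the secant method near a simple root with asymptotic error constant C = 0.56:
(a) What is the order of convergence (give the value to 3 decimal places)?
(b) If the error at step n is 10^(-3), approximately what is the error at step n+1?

(a) Secant method has superlinear convergence with order φ = (1+√5)/2 ≈ 1.618.
    This means |e_{n+1}| ≈ C|e_n|^1.618.

(b) With |e_n| = 10^(-3) and C = 0.56:
    |e_{n+1}| ≈ 0.56 × (10^(-3))^1.618 = 0.56 × 10^(-4.85)

(a) ≈ 1.618 (golden ratio); (b) |e_{n+1}| ≈ 7.836e-06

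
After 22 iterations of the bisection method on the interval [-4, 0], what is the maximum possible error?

Bisection error bound: |error| ≤ (b-a)/2^n
|error| ≤ (0 - (-4))/2^22 = 4/2^22
|error| ≤ 0.0000009537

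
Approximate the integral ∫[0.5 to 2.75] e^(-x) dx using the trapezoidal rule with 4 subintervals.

f(x) = e^(-x)
a = 0.5, b = 2.75, n = 4
h = (b - a)/n = 0.562500

Trapezoidal rule: (h/2)[f(x₀) + 2f(x₁) + 2f(x₂) + ... + f(xₙ)]

x_0 = 0.5000, f(x_0) = 0.606531, coefficient = 1
x_1 = 1.0625, f(x_1) = 0.345591, coefficient = 2
x_2 = 1.6250, f(x_2) = 0.196912, coefficient = 2
x_3 = 2.1875, f(x_3) = 0.112197, coefficient = 2
x_4 = 2.7500, f(x_4) = 0.063928, coefficient = 1

I ≈ (0.562500/2) × 1.979857 = 0.556835
Exact value: 0.542603
Error: 0.014232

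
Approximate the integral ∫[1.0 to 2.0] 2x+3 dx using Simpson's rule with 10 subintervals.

f(x) = 2x+3
a = 1.0, b = 2.0, n = 10
h = (b - a)/n = 0.100000

Simpson's rule: (h/3)[f(x₀) + 4f(x₁) + 2f(x₂) + ... + f(xₙ)]

x_0 = 1.0000, f(x_0) = 5.000000, coefficient = 1
x_1 = 1.1000, f(x_1) = 5.200000, coefficient = 4
x_2 = 1.2000, f(x_2) = 5.400000, coefficient = 2
x_3 = 1.3000, f(x_3) = 5.600000, coefficient = 4
x_4 = 1.4000, f(x_4) = 5.800000, coefficient = 2
x_5 = 1.5000, f(x_5) = 6.000000, coefficient = 4
x_6 = 1.6000, f(x_6) = 6.200000, coefficient = 2
x_7 = 1.7000, f(x_7) = 6.400000, coefficient = 4
x_8 = 1.8000, f(x_8) = 6.600000, coefficient = 2
x_9 = 1.9000, f(x_9) = 6.800000, coefficient = 4
x_10 = 2.0000, f(x_10) = 7.000000, coefficient = 1

I ≈ (0.100000/3) × 180.000000 = 6.000000
Exact value: 6.000000
Error: 0.000000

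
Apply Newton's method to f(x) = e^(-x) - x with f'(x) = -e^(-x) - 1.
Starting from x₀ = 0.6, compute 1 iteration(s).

f(x) = e^(-x) - x
f'(x) = -e^(-x) - 1
x₀ = 0.6

Newton-Raphson formula: x_{n+1} = x_n - f(x_n)/f'(x_n)

Iteration 1:
  f(0.600000) = -0.051188
  f'(0.600000) = -1.548812
  x_1 = 0.600000 - (-0.051188)/(-1.548812) = 0.566950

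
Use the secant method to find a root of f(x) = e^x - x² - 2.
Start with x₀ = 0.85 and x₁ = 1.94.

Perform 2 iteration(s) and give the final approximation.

f(x) = e^x - x² - 2
x₀ = 0.85, x₁ = 1.94

Secant formula: x_{n+1} = x_n - f(x_n)(x_n - x_{n-1})/(f(x_n) - f(x_{n-1}))

Iteration 1:
  f(0.850000) = -0.382853
  f(1.940000) = 1.195151
  x_2 = 1.940000 - 1.195151×(1.940000 - 0.850000)/(1.195151 - (-0.382853))
       = 1.114454
Iteration 2:
  f(1.940000) = 1.195151
  f(1.114454) = -0.194104
  x_3 = 1.114454 - (-0.194104)×(1.114454 - 1.940000)/(-0.194104 - 1.195151)
       = 1.229798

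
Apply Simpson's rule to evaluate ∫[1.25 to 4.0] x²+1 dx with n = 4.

f(x) = x²+1
a = 1.25, b = 4.0, n = 4
h = (b - a)/n = 0.687500

Simpson's rule: (h/3)[f(x₀) + 4f(x₁) + 2f(x₂) + ... + f(xₙ)]

x_0 = 1.2500, f(x_0) = 2.562500, coefficient = 1
x_1 = 1.9375, f(x_1) = 4.753906, coefficient = 4
x_2 = 2.6250, f(x_2) = 7.890625, coefficient = 2
x_3 = 3.3125, f(x_3) = 11.972656, coefficient = 4
x_4 = 4.0000, f(x_4) = 17.000000, coefficient = 1

I ≈ (0.687500/3) × 102.250000 = 23.432292
Exact value: 23.432292
Error: 0.000000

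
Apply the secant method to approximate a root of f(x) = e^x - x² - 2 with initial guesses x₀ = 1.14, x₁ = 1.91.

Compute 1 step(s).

f(x) = e^x - x² - 2
x₀ = 1.14, x₁ = 1.91

Secant formula: x_{n+1} = x_n - f(x_n)(x_n - x_{n-1})/(f(x_n) - f(x_{n-1}))

Iteration 1:
  f(1.140000) = -0.172832
  f(1.910000) = 1.104989
  x_2 = 1.910000 - 1.104989×(1.910000 - 1.140000)/(1.104989 - (-0.172832))
       = 1.244146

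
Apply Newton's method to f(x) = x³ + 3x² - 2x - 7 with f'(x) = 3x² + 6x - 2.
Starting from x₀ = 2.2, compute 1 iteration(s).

f(x) = x³ + 3x² - 2x - 7
f'(x) = 3x² + 6x - 2
x₀ = 2.2

Newton-Raphson formula: x_{n+1} = x_n - f(x_n)/f'(x_n)

Iteration 1:
  f(2.200000) = 13.768000
  f'(2.200000) = 25.720000
  x_1 = 2.200000 - 13.768000/25.720000 = 1.664697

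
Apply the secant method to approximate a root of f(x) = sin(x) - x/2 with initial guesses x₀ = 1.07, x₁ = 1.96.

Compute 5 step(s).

f(x) = sin(x) - x/2
x₀ = 1.07, x₁ = 1.96

Secant formula: x_{n+1} = x_n - f(x_n)(x_n - x_{n-1})/(f(x_n) - f(x_{n-1}))

Iteration 1:
  f(1.070000) = 0.342201
  f(1.960000) = -0.054788
  x_2 = 1.960000 - (-0.054788)×(1.960000 - 1.070000)/(-0.054788 - 0.342201)
       = 1.837171
Iteration 2:
  f(1.960000) = -0.054788
  f(1.837171) = 0.046146
  x_3 = 1.837171 - 0.046146×(1.837171 - 1.960000)/(0.046146 - (-0.054788))
       = 1.893327
Iteration 3:
  f(1.837171) = 0.046146
  f(1.893327) = 0.001773
  x_4 = 1.893327 - 0.001773×(1.893327 - 1.837171)/(0.001773 - 0.046146)
       = 1.895571
Iteration 4:
  f(1.893327) = 0.001773
  f(1.895571) = -0.000062
  x_5 = 1.895571 - (-0.000062)×(1.895571 - 1.893327)/(-0.000062 - 0.001773)
       = 1.895494
Iteration 5:
  f(1.895571) = -0.000062
  f(1.895494) = 0.000000
  x_6 = 1.895494 - 0.000000×(1.895494 - 1.895571)/(0.000000 - (-0.000062))
       = 1.895494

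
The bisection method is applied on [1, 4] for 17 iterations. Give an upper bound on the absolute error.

Bisection error bound: |error| ≤ (b-a)/2^n
|error| ≤ (4 - 1)/2^17 = 3/2^17
|error| ≤ 0.0000228882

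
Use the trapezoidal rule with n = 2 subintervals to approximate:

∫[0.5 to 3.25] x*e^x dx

f(x) = x*e^x
a = 0.5, b = 3.25, n = 2
h = (b - a)/n = 1.375000

Trapezoidal rule: (h/2)[f(x₀) + 2f(x₁) + 2f(x₂) + ... + f(xₙ)]

x_0 = 0.5000, f(x_0) = 0.824361, coefficient = 1
x_1 = 1.8750, f(x_1) = 12.226536, coefficient = 2
x_2 = 3.2500, f(x_2) = 83.818605, coefficient = 1

I ≈ (1.375000/2) × 109.096037 = 75.003525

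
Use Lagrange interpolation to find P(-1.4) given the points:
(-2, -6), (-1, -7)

Lagrange interpolation formula:
P(x) = Σ yᵢ × Lᵢ(x)
where Lᵢ(x) = Π_{j≠i} (x - xⱼ)/(xᵢ - xⱼ)

L_0(-1.4) = (-1.4 - (-1))/(-2 - (-1)) = 0.400000
L_1(-1.4) = (-1.4 - (-2))/(-1 - (-2)) = 0.600000

P(-1.4) = (-6)×L_0(-1.4) + (-7)×L_1(-1.4)
P(-1.4) = -6.600000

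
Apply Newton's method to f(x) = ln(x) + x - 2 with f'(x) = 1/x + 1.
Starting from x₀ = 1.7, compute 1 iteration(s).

f(x) = ln(x) + x - 2
f'(x) = 1/x + 1
x₀ = 1.7

Newton-Raphson formula: x_{n+1} = x_n - f(x_n)/f'(x_n)

Iteration 1:
  f(1.700000) = 0.230628
  f'(1.700000) = 1.588235
  x_1 = 1.700000 - 0.230628/1.588235 = 1.554790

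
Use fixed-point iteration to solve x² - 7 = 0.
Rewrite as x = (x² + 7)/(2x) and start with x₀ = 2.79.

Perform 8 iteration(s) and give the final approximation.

Equation: x² - 7 = 0
Fixed-point form: x = (x² + 7)/(2x)
x₀ = 2.79

x_1 = g(2.790000) = 2.649480
x_2 = g(2.649480) = 2.645754
x_3 = g(2.645754) = 2.645751
x_4 = g(2.645751) = 2.645751
x_5 = g(2.645751) = 2.645751
x_6 = g(2.645751) = 2.645751
x_7 = g(2.645751) = 2.645751
x_8 = g(2.645751) = 2.645751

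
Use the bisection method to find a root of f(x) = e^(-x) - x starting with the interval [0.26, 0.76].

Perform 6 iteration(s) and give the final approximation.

f(x) = e^(-x) - x
Initial interval: [0.26, 0.76]

Iteration 1:
  c_1 = (0.260000 + 0.760000)/2 = 0.510000
  f(c_1) = f(0.510000) = 0.090496
  f(a) × f(c) ≥ 0, new interval: [0.510000, 0.760000]
Iteration 2:
  c_2 = (0.510000 + 0.760000)/2 = 0.635000
  f(c_2) = f(0.635000) = -0.105065
  f(a) × f(c) < 0, new interval: [0.510000, 0.635000]
Iteration 3:
  c_3 = (0.510000 + 0.635000)/2 = 0.572500
  f(c_3) = f(0.572500) = -0.008387
  f(a) × f(c) < 0, new interval: [0.510000, 0.572500]
Iteration 4:
  c_4 = (0.510000 + 0.572500)/2 = 0.541250
  f(c_4) = f(0.541250) = 0.040770
  f(a) × f(c) ≥ 0, new interval: [0.541250, 0.572500]
Iteration 5:
  c_5 = (0.541250 + 0.572500)/2 = 0.556875
  f(c_5) = f(0.556875) = 0.016122
  f(a) × f(c) ≥ 0, new interval: [0.556875, 0.572500]
Iteration 6:
  c_6 = (0.556875 + 0.572500)/2 = 0.564688
  f(c_6) = f(0.564688) = 0.003850
  f(a) × f(c) ≥ 0, new interval: [0.564688, 0.572500]

After 6 iteration(s), the approximation is c_6 = 0.564688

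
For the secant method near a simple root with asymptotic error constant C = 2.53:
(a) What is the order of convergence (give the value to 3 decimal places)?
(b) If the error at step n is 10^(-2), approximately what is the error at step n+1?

(a) Secant method has superlinear convergence with order φ = (1+√5)/2 ≈ 1.618.
    This means |e_{n+1}| ≈ C|e_n|^1.618.

(b) With |e_n| = 10^(-2) and C = 2.53:
    |e_{n+1}| ≈ 2.53 × (10^(-2))^1.618 = 2.53 × 10^(-3.24)

(a) ≈ 1.618 (golden ratio); (b) |e_{n+1}| ≈ 1.469e-03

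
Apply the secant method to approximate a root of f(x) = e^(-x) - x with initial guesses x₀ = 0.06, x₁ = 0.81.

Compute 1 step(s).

f(x) = e^(-x) - x
x₀ = 0.06, x₁ = 0.81

Secant formula: x_{n+1} = x_n - f(x_n)(x_n - x_{n-1})/(f(x_n) - f(x_{n-1}))

Iteration 1:
  f(0.060000) = 0.881765
  f(0.810000) = -0.365142
  x_2 = 0.810000 - (-0.365142)×(0.810000 - 0.060000)/(-0.365142 - 0.881765)
       = 0.590371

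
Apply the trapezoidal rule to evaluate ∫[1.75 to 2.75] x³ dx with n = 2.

f(x) = x³
a = 1.75, b = 2.75, n = 2
h = (b - a)/n = 0.500000

Trapezoidal rule: (h/2)[f(x₀) + 2f(x₁) + 2f(x₂) + ... + f(xₙ)]

x_0 = 1.7500, f(x_0) = 5.359375, coefficient = 1
x_1 = 2.2500, f(x_1) = 11.390625, coefficient = 2
x_2 = 2.7500, f(x_2) = 20.796875, coefficient = 1

I ≈ (0.500000/2) × 48.937500 = 12.234375
Exact value: 11.953125
Error: 0.281250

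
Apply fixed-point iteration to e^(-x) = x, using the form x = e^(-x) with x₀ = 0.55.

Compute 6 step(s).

Equation: e^(-x) = x
Fixed-point form: x = e^(-x)
x₀ = 0.55

x_1 = g(0.550000) = 0.576950
x_2 = g(0.576950) = 0.561609
x_3 = g(0.561609) = 0.570291
x_4 = g(0.570291) = 0.565361
x_5 = g(0.565361) = 0.568155
x_6 = g(0.568155) = 0.566570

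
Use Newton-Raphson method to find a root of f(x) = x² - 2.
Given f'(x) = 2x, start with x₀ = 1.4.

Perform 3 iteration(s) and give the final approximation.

f(x) = x² - 2
f'(x) = 2x
x₀ = 1.4

Newton-Raphson formula: x_{n+1} = x_n - f(x_n)/f'(x_n)

Iteration 1:
  f(1.400000) = -0.040000
  f'(1.400000) = 2.800000
  x_1 = 1.400000 - (-0.040000)/2.800000 = 1.414286
Iteration 2:
  f(1.414286) = 0.000204
  f'(1.414286) = 2.828571
  x_2 = 1.414286 - 0.000204/2.828571 = 1.414214
Iteration 3:
  f(1.414214) = 0.000000
  f'(1.414214) = 2.828427
  x_3 = 1.414214 - 0.000000/2.828427 = 1.414214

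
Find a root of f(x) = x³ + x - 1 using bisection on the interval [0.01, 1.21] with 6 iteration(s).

f(x) = x³ + x - 1
Initial interval: [0.01, 1.21]

Iteration 1:
  c_1 = (0.010000 + 1.210000)/2 = 0.610000
  f(c_1) = f(0.610000) = -0.163019
  f(a) × f(c) ≥ 0, new interval: [0.610000, 1.210000]
Iteration 2:
  c_2 = (0.610000 + 1.210000)/2 = 0.910000
  f(c_2) = f(0.910000) = 0.663571
  f(a) × f(c) < 0, new interval: [0.610000, 0.910000]
Iteration 3:
  c_3 = (0.610000 + 0.910000)/2 = 0.760000
  f(c_3) = f(0.760000) = 0.198976
  f(a) × f(c) < 0, new interval: [0.610000, 0.760000]
Iteration 4:
  c_4 = (0.610000 + 0.760000)/2 = 0.685000
  f(c_4) = f(0.685000) = 0.006419
  f(a) × f(c) < 0, new interval: [0.610000, 0.685000]
Iteration 5:
  c_5 = (0.610000 + 0.685000)/2 = 0.647500
  f(c_5) = f(0.647500) = -0.081032
  f(a) × f(c) ≥ 0, new interval: [0.647500, 0.685000]
Iteration 6:
  c_6 = (0.647500 + 0.685000)/2 = 0.666250
  f(c_6) = f(0.666250) = -0.038009
  f(a) × f(c) ≥ 0, new interval: [0.666250, 0.685000]

After 6 iteration(s), the approximation is c_6 = 0.666250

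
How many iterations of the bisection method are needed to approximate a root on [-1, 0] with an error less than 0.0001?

We need (b-a)/2^n ≤ 0.0001
(0 - (-1))/2^n ≤ 0.0001
1/2^n ≤ 0.0001
2^n ≥ 10000
n ≥ log₂(10000) = 13.29
n ≥ 14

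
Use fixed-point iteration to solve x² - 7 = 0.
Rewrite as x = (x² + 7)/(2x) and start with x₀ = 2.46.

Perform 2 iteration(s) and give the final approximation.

Equation: x² - 7 = 0
Fixed-point form: x = (x² + 7)/(2x)
x₀ = 2.46

x_1 = g(2.460000) = 2.652764
x_2 = g(2.652764) = 2.645761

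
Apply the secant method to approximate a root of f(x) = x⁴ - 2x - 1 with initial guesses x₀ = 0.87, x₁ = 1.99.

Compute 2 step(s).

f(x) = x⁴ - 2x - 1
x₀ = 0.87, x₁ = 1.99

Secant formula: x_{n+1} = x_n - f(x_n)(x_n - x_{n-1})/(f(x_n) - f(x_{n-1}))

Iteration 1:
  f(0.870000) = -2.167102
  f(1.990000) = 10.702392
  x_2 = 1.990000 - 10.702392×(1.990000 - 0.870000)/(10.702392 - (-2.167102))
       = 1.058598
Iteration 2:
  f(1.990000) = 10.702392
  f(1.058598) = -1.861386
  x_3 = 1.058598 - (-1.861386)×(1.058598 - 1.990000)/(-1.861386 - 10.702392)
       = 1.196589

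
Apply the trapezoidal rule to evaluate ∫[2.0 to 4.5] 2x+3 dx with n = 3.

f(x) = 2x+3
a = 2.0, b = 4.5, n = 3
h = (b - a)/n = 0.833333

Trapezoidal rule: (h/2)[f(x₀) + 2f(x₁) + 2f(x₂) + ... + f(xₙ)]

x_0 = 2.0000, f(x_0) = 7.000000, coefficient = 1
x_1 = 2.8333, f(x_1) = 8.666667, coefficient = 2
x_2 = 3.6667, f(x_2) = 10.333333, coefficient = 2
x_3 = 4.5000, f(x_3) = 12.000000, coefficient = 1

I ≈ (0.833333/2) × 57.000000 = 23.750000
Exact value: 23.750000
Error: 0.000000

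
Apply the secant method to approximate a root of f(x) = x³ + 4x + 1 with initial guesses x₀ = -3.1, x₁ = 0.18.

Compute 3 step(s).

f(x) = x³ + 4x + 1
x₀ = -3.1, x₁ = 0.18

Secant formula: x_{n+1} = x_n - f(x_n)(x_n - x_{n-1})/(f(x_n) - f(x_{n-1}))

Iteration 1:
  f(-3.100000) = -41.191000
  f(0.180000) = 1.725832
  x_2 = 0.180000 - 1.725832×(0.180000 - (-3.100000))/(1.725832 - (-41.191000))
       = 0.048100
Iteration 2:
  f(0.180000) = 1.725832
  f(0.048100) = 1.192511
  x_3 = 0.048100 - 1.192511×(0.048100 - 0.180000)/(1.192511 - 1.725832)
       = -0.246830
Iteration 3:
  f(0.048100) = 1.192511
  f(-0.246830) = -0.002358
  x_4 = -0.246830 - (-0.002358)×(-0.246830 - 0.048100)/(-0.002358 - 1.192511)
       = -0.246248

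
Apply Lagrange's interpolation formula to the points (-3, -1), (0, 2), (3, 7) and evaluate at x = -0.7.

Lagrange interpolation formula:
P(x) = Σ yᵢ × Lᵢ(x)
where Lᵢ(x) = Π_{j≠i} (x - xⱼ)/(xᵢ - xⱼ)

L_0(-0.7) = (-0.7 - 0)/(-3 - 0) × (-0.7 - 3)/(-3 - 3) = 0.143889
L_1(-0.7) = (-0.7 - (-3))/(0 - (-3)) × (-0.7 - 3)/(0 - 3) = 0.945556
L_2(-0.7) = (-0.7 - (-3))/(3 - (-3)) × (-0.7 - 0)/(3 - 0) = -0.089444

P(-0.7) = (-1)×L_0(-0.7) + 2×L_1(-0.7) + 7×L_2(-0.7)
P(-0.7) = 1.121111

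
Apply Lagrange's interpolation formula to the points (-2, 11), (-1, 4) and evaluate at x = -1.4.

Lagrange interpolation formula:
P(x) = Σ yᵢ × Lᵢ(x)
where Lᵢ(x) = Π_{j≠i} (x - xⱼ)/(xᵢ - xⱼ)

L_0(-1.4) = (-1.4 - (-1))/(-2 - (-1)) = 0.400000
L_1(-1.4) = (-1.4 - (-2))/(-1 - (-2)) = 0.600000

P(-1.4) = 11×L_0(-1.4) + 4×L_1(-1.4)
P(-1.4) = 6.800000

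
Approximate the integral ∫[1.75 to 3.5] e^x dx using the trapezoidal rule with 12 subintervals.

f(x) = e^x
a = 1.75, b = 3.5, n = 12
h = (b - a)/n = 0.145833

Trapezoidal rule: (h/2)[f(x₀) + 2f(x₁) + 2f(x₂) + ... + f(xₙ)]

x_0 = 1.7500, f(x_0) = 5.754603, coefficient = 1
x_1 = 1.8958, f(x_1) = 6.658095, coefficient = 2
x_2 = 2.0417, f(x_2) = 7.703438, coefficient = 2
x_3 = 2.1875, f(x_3) = 8.912903, coefficient = 2
x_4 = 2.3333, f(x_4) = 10.312259, coefficient = 2
x_5 = 2.4792, f(x_5) = 11.931318, coefficient = 2
x_6 = 2.6250, f(x_6) = 13.804574, coefficient = 2
x_7 = 2.7708, f(x_7) = 15.971938, coefficient = 2
x_8 = 2.9167, f(x_8) = 18.479586, coefficient = 2
x_9 = 3.0625, f(x_9) = 21.380943, coefficient = 2
x_10 = 3.2083, f(x_10) = 24.737822, coefficient = 2
x_11 = 3.3542, f(x_11) = 28.621743, coefficient = 2
x_12 = 3.5000, f(x_12) = 33.115452, coefficient = 1

I ≈ (0.145833/2) × 375.899289 = 27.409323
Exact value: 27.360849
Error: 0.048474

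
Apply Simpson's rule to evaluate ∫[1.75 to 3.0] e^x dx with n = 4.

f(x) = e^x
a = 1.75, b = 3.0, n = 4
h = (b - a)/n = 0.312500

Simpson's rule: (h/3)[f(x₀) + 4f(x₁) + 2f(x₂) + ... + f(xₙ)]

x_0 = 1.7500, f(x_0) = 5.754603, coefficient = 1
x_1 = 2.0625, f(x_1) = 7.865609, coefficient = 4
x_2 = 2.3750, f(x_2) = 10.751013, coefficient = 2
x_3 = 2.6875, f(x_3) = 14.694893, coefficient = 4
x_4 = 3.0000, f(x_4) = 20.085537, coefficient = 1

I ≈ (0.312500/3) × 137.584174 = 14.331685
Exact value: 14.330934
Error: 0.000751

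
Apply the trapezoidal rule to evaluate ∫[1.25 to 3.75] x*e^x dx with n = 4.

f(x) = x*e^x
a = 1.25, b = 3.75, n = 4
h = (b - a)/n = 0.625000

Trapezoidal rule: (h/2)[f(x₀) + 2f(x₁) + 2f(x₂) + ... + f(xₙ)]

x_0 = 1.2500, f(x_0) = 4.362929, coefficient = 1
x_1 = 1.8750, f(x_1) = 12.226536, coefficient = 2
x_2 = 2.5000, f(x_2) = 30.456235, coefficient = 2
x_3 = 3.1250, f(x_3) = 71.124672, coefficient = 2
x_4 = 3.7500, f(x_4) = 159.454058, coefficient = 1

I ≈ (0.625000/2) × 391.431872 = 122.322460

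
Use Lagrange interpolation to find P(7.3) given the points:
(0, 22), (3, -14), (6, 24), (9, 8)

Lagrange interpolation formula:
P(x) = Σ yᵢ × Lᵢ(x)
where Lᵢ(x) = Π_{j≠i} (x - xⱼ)/(xᵢ - xⱼ)

L_0(7.3) = (7.3 - 3)/(0 - 3) × (7.3 - 6)/(0 - 6) × (7.3 - 9)/(0 - 9) = 0.058660
L_1(7.3) = (7.3 - 0)/(3 - 0) × (7.3 - 6)/(3 - 6) × (7.3 - 9)/(3 - 9) = -0.298759
L_2(7.3) = (7.3 - 0)/(6 - 0) × (7.3 - 3)/(6 - 3) × (7.3 - 9)/(6 - 9) = 0.988204
L_3(7.3) = (7.3 - 0)/(9 - 0) × (7.3 - 3)/(9 - 3) × (7.3 - 6)/(9 - 6) = 0.251895

P(7.3) = 22×L_0(7.3) + (-14)×L_1(7.3) + 24×L_2(7.3) + 8×L_3(7.3)
P(7.3) = 31.205210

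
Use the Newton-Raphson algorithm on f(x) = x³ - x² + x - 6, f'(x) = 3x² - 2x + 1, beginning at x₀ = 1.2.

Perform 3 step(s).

f(x) = x³ - x² + x - 6
f'(x) = 3x² - 2x + 1
x₀ = 1.2

Newton-Raphson formula: x_{n+1} = x_n - f(x_n)/f'(x_n)

Iteration 1:
  f(1.200000) = -4.512000
  f'(1.200000) = 2.920000
  x_1 = 1.200000 - (-4.512000)/2.920000 = 2.745205
Iteration 2:
  f(2.745205) = 9.897341
  f'(2.745205) = 18.118048
  x_2 = 2.745205 - 9.897341/18.118048 = 2.198936
Iteration 3:
  f(2.198936) = 1.996172
  f'(2.198936) = 11.108084
  x_3 = 2.198936 - 1.996172/11.108084 = 2.019231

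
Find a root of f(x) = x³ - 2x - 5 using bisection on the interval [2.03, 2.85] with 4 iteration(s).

f(x) = x³ - 2x - 5
Initial interval: [2.03, 2.85]

Iteration 1:
  c_1 = (2.030000 + 2.850000)/2 = 2.440000
  f(c_1) = f(2.440000) = 4.646784
  f(a) × f(c) < 0, new interval: [2.030000, 2.440000]
Iteration 2:
  c_2 = (2.030000 + 2.440000)/2 = 2.235000
  f(c_2) = f(2.235000) = 1.694328
  f(a) × f(c) < 0, new interval: [2.030000, 2.235000]
Iteration 3:
  c_3 = (2.030000 + 2.235000)/2 = 2.132500
  f(c_3) = f(2.132500) = 0.432664
  f(a) × f(c) < 0, new interval: [2.030000, 2.132500]
Iteration 4:
  c_4 = (2.030000 + 2.132500)/2 = 2.081250
  f(c_4) = f(2.081250) = -0.147354
  f(a) × f(c) ≥ 0, new interval: [2.081250, 2.132500]

After 4 iteration(s), the approximation is c_4 = 2.081250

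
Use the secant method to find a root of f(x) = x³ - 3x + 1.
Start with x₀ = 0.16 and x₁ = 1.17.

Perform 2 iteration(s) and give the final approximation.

f(x) = x³ - 3x + 1
x₀ = 0.16, x₁ = 1.17

Secant formula: x_{n+1} = x_n - f(x_n)(x_n - x_{n-1})/(f(x_n) - f(x_{n-1}))

Iteration 1:
  f(0.160000) = 0.524096
  f(1.170000) = -0.908387
  x_2 = 1.170000 - (-0.908387)×(1.170000 - 0.160000)/(-0.908387 - 0.524096)
       = 0.529524
Iteration 2:
  f(1.170000) = -0.908387
  f(0.529524) = -0.440096
  x_3 = 0.529524 - (-0.440096)×(0.529524 - 1.170000)/(-0.440096 - (-0.908387))
       = -0.072390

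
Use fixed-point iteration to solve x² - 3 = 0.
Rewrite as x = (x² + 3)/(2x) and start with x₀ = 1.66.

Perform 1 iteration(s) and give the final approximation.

Equation: x² - 3 = 0
Fixed-point form: x = (x² + 3)/(2x)
x₀ = 1.66

x_1 = g(1.660000) = 1.733614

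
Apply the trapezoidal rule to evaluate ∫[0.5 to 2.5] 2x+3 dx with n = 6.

f(x) = 2x+3
a = 0.5, b = 2.5, n = 6
h = (b - a)/n = 0.333333

Trapezoidal rule: (h/2)[f(x₀) + 2f(x₁) + 2f(x₂) + ... + f(xₙ)]

x_0 = 0.5000, f(x_0) = 4.000000, coefficient = 1
x_1 = 0.8333, f(x_1) = 4.666667, coefficient = 2
x_2 = 1.1667, f(x_2) = 5.333333, coefficient = 2
x_3 = 1.5000, f(x_3) = 6.000000, coefficient = 2
x_4 = 1.8333, f(x_4) = 6.666667, coefficient = 2
x_5 = 2.1667, f(x_5) = 7.333333, coefficient = 2
x_6 = 2.5000, f(x_6) = 8.000000, coefficient = 1

I ≈ (0.333333/2) × 72.000000 = 12.000000
Exact value: 12.000000
Error: 0.000000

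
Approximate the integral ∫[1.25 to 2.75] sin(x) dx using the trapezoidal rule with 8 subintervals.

f(x) = sin(x)
a = 1.25, b = 2.75, n = 8
h = (b - a)/n = 0.187500

Trapezoidal rule: (h/2)[f(x₀) + 2f(x₁) + 2f(x₂) + ... + f(xₙ)]

x_0 = 1.2500, f(x_0) = 0.948985, coefficient = 1
x_1 = 1.4375, f(x_1) = 0.991129, coefficient = 2
x_2 = 1.6250, f(x_2) = 0.998531, coefficient = 2
x_3 = 1.8125, f(x_3) = 0.970932, coefficient = 2
x_4 = 2.0000, f(x_4) = 0.909297, coefficient = 2
x_5 = 2.1875, f(x_5) = 0.815789, coefficient = 2
x_6 = 2.3750, f(x_6) = 0.693685, coefficient = 2
x_7 = 2.5625, f(x_7) = 0.547265, coefficient = 2
x_8 = 2.7500, f(x_8) = 0.381661, coefficient = 1

I ≈ (0.187500/2) × 13.183903 = 1.235991
Exact value: 1.239625
Error: 0.003634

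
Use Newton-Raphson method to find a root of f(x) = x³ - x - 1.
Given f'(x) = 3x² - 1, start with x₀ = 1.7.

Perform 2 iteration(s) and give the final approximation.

f(x) = x³ - x - 1
f'(x) = 3x² - 1
x₀ = 1.7

Newton-Raphson formula: x_{n+1} = x_n - f(x_n)/f'(x_n)

Iteration 1:
  f(1.700000) = 2.213000
  f'(1.700000) = 7.670000
  x_1 = 1.700000 - 2.213000/7.670000 = 1.411473
Iteration 2:
  f(1.411473) = 0.400544
  f'(1.411473) = 4.976770
  x_2 = 1.411473 - 0.400544/4.976770 = 1.330991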